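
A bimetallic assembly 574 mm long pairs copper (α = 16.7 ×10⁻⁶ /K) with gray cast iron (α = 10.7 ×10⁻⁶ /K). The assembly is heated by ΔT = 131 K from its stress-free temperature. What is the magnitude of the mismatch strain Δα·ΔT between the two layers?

Δα = |16.7 − 10.7|×10⁻⁶/K = 6.00×10⁻⁶/K.
Mismatch strain = Δα·ΔT = 6.00×10⁻⁶ × 131.0 = 7.86×10⁻⁴.

7.86×10⁻⁴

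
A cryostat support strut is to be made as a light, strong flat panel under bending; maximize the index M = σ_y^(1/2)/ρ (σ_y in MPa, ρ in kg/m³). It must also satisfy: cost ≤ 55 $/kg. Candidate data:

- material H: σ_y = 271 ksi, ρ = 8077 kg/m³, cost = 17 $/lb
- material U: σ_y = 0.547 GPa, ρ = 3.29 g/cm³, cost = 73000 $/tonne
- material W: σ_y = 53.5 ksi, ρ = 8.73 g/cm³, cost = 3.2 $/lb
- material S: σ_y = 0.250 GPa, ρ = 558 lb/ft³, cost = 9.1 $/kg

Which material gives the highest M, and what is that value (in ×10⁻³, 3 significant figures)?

material H, M = 5.35×10⁻³

Screen on constraints: cost ≤ 55 $/kg. Survivors: material H, material W, material S.
Normalizing units and computing the index:
  material H: σ_y = 1868 MPa, ρ = 8077 kg/m³
  material W: σ_y = 368.9 MPa, ρ = 8730 kg/m³
  material S: σ_y = 250.0 MPa, ρ = 8938 kg/m³
  material H: M = 5.35×10⁻³
  material W: M = 2.20×10⁻³
  material S: M = 1.77×10⁻³
The maximum is for material H.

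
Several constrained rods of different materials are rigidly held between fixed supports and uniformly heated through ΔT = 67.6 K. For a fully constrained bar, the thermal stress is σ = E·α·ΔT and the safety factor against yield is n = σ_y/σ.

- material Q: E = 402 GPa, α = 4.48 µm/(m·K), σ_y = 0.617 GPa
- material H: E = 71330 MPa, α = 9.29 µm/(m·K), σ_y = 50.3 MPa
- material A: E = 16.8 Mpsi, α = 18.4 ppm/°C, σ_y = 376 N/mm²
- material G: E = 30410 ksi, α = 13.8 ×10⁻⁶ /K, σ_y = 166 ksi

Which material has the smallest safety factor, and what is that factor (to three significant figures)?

Per material, after unit conversion:
  material Q: E = 402.0, α = 4.48, σ_y = 617.0 → σ = 122 MPa, n = 5.07
  material H: E = 71.33, α = 9.29, σ_y = 50.30 → σ = 44.8 MPa, n = 1.12
  material A: E = 115.8, α = 18.4, σ_y = 376.0 → σ = 144 MPa, n = 2.61
  material G: E = 209.7, α = 13.8, σ_y = 1145 → σ = 196 MPa, n = 5.85
Smallest n: material H with n = 1.12.

material H, n = 1.12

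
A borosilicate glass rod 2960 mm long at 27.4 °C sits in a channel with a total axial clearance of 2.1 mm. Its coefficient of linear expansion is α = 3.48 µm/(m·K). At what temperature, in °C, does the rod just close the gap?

231 °C

α·L₀·ΔT = 2.1 mm ⇒ ΔT = 2.1 / (3.48×10⁻⁶ × 2960.0) = 203.9 K.
T = 27.4 + 203.9 = 231.3 °C.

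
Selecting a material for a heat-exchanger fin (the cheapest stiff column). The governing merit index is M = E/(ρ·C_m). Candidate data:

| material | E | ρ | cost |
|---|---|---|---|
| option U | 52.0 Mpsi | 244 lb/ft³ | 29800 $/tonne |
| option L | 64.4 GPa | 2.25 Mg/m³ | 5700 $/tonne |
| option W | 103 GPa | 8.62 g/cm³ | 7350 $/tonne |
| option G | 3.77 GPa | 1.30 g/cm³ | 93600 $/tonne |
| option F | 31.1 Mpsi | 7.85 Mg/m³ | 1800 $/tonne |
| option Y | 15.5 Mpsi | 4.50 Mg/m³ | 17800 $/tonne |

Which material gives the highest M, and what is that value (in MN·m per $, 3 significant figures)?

option F, M = 15.2 MN·m per $

After converting to SI:
  option U: E = 358.5 GPa, ρ = 3909 kg/m³, cost = 29.80 $/kg
  option L: E = 64.40 GPa, ρ = 2250 kg/m³, cost = 5.700 $/kg
  option W: E = 103.0 GPa, ρ = 8620 kg/m³, cost = 7.350 $/kg
  option G: E = 3.770 GPa, ρ = 1300 kg/m³, cost = 93.60 $/kg
  option F: E = 214.4 GPa, ρ = 7850 kg/m³, cost = 1.800 $/kg
  option Y: E = 106.9 GPa, ρ = 4500 kg/m³, cost = 17.80 $/kg
  option F: M = 15.2 MN·m per $
  option L: M = 5.02 MN·m per $
  option U: M = 3.08 MN·m per $
  option W: M = 1.63 MN·m per $
  option Y: M = 1.33 MN·m per $
  option G: M = 0.0310 MN·m per $
Highest index: option F.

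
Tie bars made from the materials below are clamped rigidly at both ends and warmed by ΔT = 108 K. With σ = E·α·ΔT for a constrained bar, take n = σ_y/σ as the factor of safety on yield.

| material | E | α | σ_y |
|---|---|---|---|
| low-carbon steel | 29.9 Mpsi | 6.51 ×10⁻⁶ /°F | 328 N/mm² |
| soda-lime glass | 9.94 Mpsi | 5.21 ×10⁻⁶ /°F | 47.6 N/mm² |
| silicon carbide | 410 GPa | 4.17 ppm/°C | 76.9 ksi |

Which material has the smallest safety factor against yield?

soda-lime glass

Converting E to GPa, α to ×10⁻⁶/K, σ_y to MPa, then σ and n for each:
  low-carbon steel: E = 206.2, α = 11.7, σ_y = 328.0 → σ = 261 MPa, n = 1.26
  soda-lime glass: E = 68.53, α = 9.38, σ_y = 47.60 → σ = 69.4 MPa, n = 0.686
  silicon carbide: E = 410.0, α = 4.17, σ_y = 530.2 → σ = 185 MPa, n = 2.87
The minimum is soda-lime glass at n = 0.686.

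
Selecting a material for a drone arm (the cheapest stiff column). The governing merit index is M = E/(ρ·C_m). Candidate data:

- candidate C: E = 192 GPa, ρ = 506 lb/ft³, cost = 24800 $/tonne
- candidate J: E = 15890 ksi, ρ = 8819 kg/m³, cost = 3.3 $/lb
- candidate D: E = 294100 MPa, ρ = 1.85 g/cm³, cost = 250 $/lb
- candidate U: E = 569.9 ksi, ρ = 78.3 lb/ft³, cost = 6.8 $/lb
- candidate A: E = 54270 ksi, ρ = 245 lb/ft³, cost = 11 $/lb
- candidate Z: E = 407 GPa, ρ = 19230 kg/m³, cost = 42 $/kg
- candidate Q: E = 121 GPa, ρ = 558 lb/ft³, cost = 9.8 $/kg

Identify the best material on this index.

In SI units:
  candidate C: E = 192.0 GPa, ρ = 8105 kg/m³, cost = 24.80 $/kg
  candidate J: E = 109.6 GPa, ρ = 8819 kg/m³, cost = 7.275 $/kg
  candidate D: E = 294.1 GPa, ρ = 1850 kg/m³, cost = 551.1 $/kg
  candidate U: E = 3.929 GPa, ρ = 1254 kg/m³, cost = 14.99 $/kg
  candidate A: E = 374.2 GPa, ρ = 3925 kg/m³, cost = 24.25 $/kg
  candidate Z: E = 407.0 GPa, ρ = 19230 kg/m³, cost = 42.00 $/kg
  candidate Q: E = 121.0 GPa, ρ = 8938 kg/m³, cost = 9.800 $/kg
  candidate A: M = 3.93 MN·m per $
  candidate J: M = 1.71 MN·m per $
  candidate Q: M = 1.38 MN·m per $
  candidate C: M = 0.955 MN·m per $
  candidate Z: M = 0.504 MN·m per $
  candidate D: M = 0.288 MN·m per $
  candidate U: M = 0.209 MN·m per $
Candidate A ranks first.

candidate A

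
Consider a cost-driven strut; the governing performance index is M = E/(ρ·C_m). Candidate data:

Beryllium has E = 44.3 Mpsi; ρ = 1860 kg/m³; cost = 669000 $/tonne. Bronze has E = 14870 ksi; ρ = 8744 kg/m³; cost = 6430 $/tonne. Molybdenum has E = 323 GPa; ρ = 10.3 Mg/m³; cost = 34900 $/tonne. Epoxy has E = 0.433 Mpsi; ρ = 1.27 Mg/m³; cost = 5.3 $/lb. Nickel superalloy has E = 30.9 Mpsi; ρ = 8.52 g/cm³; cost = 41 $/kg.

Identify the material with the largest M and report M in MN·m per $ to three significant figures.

Convert each candidate to consistent units, then evaluate M:
  beryllium: E = 305.4 GPa, ρ = 1860 kg/m³, cost = 669.0 $/kg
  bronze: E = 102.5 GPa, ρ = 8744 kg/m³, cost = 6.430 $/kg
  molybdenum: E = 323.0 GPa, ρ = 10300 kg/m³, cost = 34.90 $/kg
  epoxy: E = 2.985 GPa, ρ = 1270 kg/m³, cost = 11.68 $/kg
  nickel superalloy: E = 213.0 GPa, ρ = 8520 kg/m³, cost = 41.00 $/kg
  bronze: M = 1.82 MN·m per $
  molybdenum: M = 0.899 MN·m per $
  nickel superalloy: M = 0.610 MN·m per $
  beryllium: M = 0.245 MN·m per $
  epoxy: M = 0.201 MN·m per $
Bronze ranks first.

bronze, M = 1.82 MN·m per $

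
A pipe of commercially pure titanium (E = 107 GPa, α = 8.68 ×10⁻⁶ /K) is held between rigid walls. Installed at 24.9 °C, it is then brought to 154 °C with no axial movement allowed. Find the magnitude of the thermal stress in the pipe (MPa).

ΔT = 129.1 K. Constrained thermal stress σ = E·α·ΔT = 107.0×10³ MPa × 8.68×10⁻⁶ × 129.1 = 120 MPa (compressive).

120 MPa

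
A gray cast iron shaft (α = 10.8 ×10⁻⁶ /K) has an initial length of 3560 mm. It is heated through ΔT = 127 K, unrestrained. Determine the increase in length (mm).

ΔL = α·L₀·ΔT = 10.8×10⁻⁶ × 3560 mm × 127.0 K = 4.88 mm.

4.88 mm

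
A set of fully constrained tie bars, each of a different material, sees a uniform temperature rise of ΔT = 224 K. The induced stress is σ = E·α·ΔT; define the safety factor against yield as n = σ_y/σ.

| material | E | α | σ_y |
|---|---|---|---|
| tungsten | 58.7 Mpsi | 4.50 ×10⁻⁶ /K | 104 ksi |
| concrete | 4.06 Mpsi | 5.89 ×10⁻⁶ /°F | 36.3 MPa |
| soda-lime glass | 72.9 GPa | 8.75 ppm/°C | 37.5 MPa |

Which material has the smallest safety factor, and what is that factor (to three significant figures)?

soda-lime glass, n = 0.262

In consistent units (E in GPa, α in ×10⁻⁶/K, σ_y in MPa):
  tungsten: E = 404.7, α = 4.50, σ_y = 717.1 → σ = 408 MPa, n = 1.76
  concrete: E = 27.99, α = 10.6, σ_y = 36.30 → σ = 66.5 MPa, n = 0.546
  soda-lime glass: E = 72.90, α = 8.75, σ_y = 37.50 → σ = 143 MPa, n = 0.262
Soda-lime glass has the lowest safety factor, n = 0.262.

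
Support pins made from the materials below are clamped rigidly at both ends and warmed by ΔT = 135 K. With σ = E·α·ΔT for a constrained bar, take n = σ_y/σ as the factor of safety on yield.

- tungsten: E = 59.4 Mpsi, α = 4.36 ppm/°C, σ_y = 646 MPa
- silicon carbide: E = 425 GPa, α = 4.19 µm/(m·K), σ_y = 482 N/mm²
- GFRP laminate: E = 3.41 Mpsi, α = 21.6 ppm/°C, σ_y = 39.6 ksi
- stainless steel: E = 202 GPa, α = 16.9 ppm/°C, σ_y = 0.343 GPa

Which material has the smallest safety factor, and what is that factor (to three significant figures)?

Converting E to GPa, α to ×10⁻⁶/K, σ_y to MPa, then σ and n for each:
  tungsten: E = 409.5, α = 4.36, σ_y = 646.0 → σ = 241 MPa, n = 2.68
  silicon carbide: E = 425.0, α = 4.19, σ_y = 482.0 → σ = 240 MPa, n = 2.00
  GFRP laminate: E = 23.51, α = 21.6, σ_y = 273.0 → σ = 68.6 MPa, n = 3.98
  stainless steel: E = 202.0, α = 16.9, σ_y = 343.0 → σ = 461 MPa, n = 0.744
Smallest n: stainless steel with n = 0.744.

stainless steel, n = 0.744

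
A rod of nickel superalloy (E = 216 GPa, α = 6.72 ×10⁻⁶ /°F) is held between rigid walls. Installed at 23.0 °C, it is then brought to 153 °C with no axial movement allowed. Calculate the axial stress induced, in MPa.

α = 6.72×10⁻⁶/°F × 9/5 = 12.1×10⁻⁶/K.
ΔT = 130.0 K. Constrained thermal stress σ = E·α·ΔT = 216.0×10³ MPa × 12.1×10⁻⁶ × 130.0 = 340 MPa (compressive).

340 MPa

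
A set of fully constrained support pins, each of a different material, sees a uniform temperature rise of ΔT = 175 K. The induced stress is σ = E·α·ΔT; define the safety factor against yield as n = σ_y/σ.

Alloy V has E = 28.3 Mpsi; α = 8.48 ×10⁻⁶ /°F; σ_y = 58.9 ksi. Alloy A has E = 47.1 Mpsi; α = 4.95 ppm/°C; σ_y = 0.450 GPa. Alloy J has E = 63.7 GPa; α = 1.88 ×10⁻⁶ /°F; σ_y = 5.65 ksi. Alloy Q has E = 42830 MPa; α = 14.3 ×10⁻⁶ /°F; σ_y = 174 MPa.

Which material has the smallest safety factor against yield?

Per material, after unit conversion:
  alloy V: E = 195.1, α = 15.3, σ_y = 406.1 → σ = 521 MPa, n = 0.779
  alloy A: E = 324.7, α = 4.95, σ_y = 450.0 → σ = 281 MPa, n = 1.60
  alloy J: E = 63.70, α = 3.38, σ_y = 38.96 → σ = 37.7 MPa, n = 1.03
  alloy Q: E = 42.83, α = 25.7, σ_y = 174.0 → σ = 193 MPa, n = 0.902
The minimum is alloy V at n = 0.779.

alloy V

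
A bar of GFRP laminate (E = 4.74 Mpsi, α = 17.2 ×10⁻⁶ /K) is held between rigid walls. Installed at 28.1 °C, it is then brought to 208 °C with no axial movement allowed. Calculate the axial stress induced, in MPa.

101 MPa

E = 4.74 Mpsi = 32.68 GPa.
ΔT = 179.9 K. Constrained thermal stress σ = E·α·ΔT = 32.68×10³ MPa × 17.2×10⁻⁶ × 179.9 = 101 MPa (compressive).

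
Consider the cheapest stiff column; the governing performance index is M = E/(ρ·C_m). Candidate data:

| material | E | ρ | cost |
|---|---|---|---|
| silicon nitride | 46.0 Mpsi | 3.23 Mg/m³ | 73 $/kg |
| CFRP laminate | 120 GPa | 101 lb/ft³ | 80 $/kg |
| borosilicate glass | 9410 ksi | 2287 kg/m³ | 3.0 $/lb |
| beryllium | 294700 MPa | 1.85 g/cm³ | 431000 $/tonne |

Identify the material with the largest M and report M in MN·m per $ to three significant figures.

After converting to SI:
  silicon nitride: E = 317.2 GPa, ρ = 3230 kg/m³, cost = 73.00 $/kg
  CFRP laminate: E = 120.0 GPa, ρ = 1618 kg/m³, cost = 80.00 $/kg
  borosilicate glass: E = 64.88 GPa, ρ = 2287 kg/m³, cost = 6.614 $/kg
  beryllium: E = 294.7 GPa, ρ = 1850 kg/m³, cost = 431.0 $/kg
  borosilicate glass: M = 4.29 MN·m per $
  silicon nitride: M = 1.35 MN·m per $
  CFRP laminate: M = 0.927 MN·m per $
  beryllium: M = 0.370 MN·m per $
The maximum is for borosilicate glass.

borosilicate glass, M = 4.29 MN·m per $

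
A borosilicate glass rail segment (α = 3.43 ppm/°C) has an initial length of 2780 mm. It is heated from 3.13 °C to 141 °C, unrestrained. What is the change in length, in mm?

1.31 mm

ΔT = 141 − 3.13 = 137.9 K.
ΔL = α·L₀·ΔT = 3.43×10⁻⁶ × 2780 mm × 137.9 K = 1.31 mm.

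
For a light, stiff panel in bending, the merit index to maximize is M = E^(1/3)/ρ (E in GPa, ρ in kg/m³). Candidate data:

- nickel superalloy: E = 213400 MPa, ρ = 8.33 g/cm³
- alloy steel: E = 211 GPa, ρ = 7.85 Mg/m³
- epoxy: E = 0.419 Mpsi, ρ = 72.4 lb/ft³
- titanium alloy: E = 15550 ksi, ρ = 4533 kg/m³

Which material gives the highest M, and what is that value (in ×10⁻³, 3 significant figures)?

Putting every candidate on a common basis:
  nickel superalloy: E = 213.4 GPa, ρ = 8330 kg/m³
  alloy steel: E = 211.0 GPa, ρ = 7850 kg/m³
  epoxy: E = 2.889 GPa, ρ = 1160 kg/m³
  titanium alloy: E = 107.2 GPa, ρ = 4533 kg/m³
  epoxy: M = 1.23×10⁻³
  titanium alloy: M = 1.05×10⁻³
  alloy steel: M = 0.758×10⁻³
  nickel superalloy: M = 0.717×10⁻³
Highest index: epoxy.

epoxy, M = 1.23×10⁻³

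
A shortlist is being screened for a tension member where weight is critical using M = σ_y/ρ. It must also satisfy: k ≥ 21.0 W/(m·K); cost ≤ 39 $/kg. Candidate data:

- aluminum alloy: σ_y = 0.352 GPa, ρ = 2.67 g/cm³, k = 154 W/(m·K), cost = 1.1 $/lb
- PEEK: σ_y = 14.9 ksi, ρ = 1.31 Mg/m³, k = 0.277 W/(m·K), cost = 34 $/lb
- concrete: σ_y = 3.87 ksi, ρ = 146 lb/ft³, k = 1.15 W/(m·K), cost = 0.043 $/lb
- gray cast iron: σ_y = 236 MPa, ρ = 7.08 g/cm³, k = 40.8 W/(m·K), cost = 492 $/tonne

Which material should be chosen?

aluminum alloy

Screen on constraints: k ≥ 21.0 W/(m·K); cost ≤ 39 $/kg. Survivors: aluminum alloy, gray cast iron.
Normalizing units and computing the index:
  aluminum alloy: σ_y = 352.0 MPa, ρ = 2670 kg/m³
  gray cast iron: σ_y = 236.0 MPa, ρ = 7080 kg/m³
  aluminum alloy: M = 132 kN·m/kg
  gray cast iron: M = 33.3 kN·m/kg
The maximum is for aluminum alloy.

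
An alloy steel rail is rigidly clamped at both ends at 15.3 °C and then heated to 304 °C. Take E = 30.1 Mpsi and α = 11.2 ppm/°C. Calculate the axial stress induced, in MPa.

671 MPa

E = 30.1 Mpsi = 207.5 GPa.
ΔT = 288.7 K. Constrained thermal stress σ = E·α·ΔT = 207.5×10³ MPa × 11.2×10⁻⁶ × 288.7 = 671 MPa (compressive).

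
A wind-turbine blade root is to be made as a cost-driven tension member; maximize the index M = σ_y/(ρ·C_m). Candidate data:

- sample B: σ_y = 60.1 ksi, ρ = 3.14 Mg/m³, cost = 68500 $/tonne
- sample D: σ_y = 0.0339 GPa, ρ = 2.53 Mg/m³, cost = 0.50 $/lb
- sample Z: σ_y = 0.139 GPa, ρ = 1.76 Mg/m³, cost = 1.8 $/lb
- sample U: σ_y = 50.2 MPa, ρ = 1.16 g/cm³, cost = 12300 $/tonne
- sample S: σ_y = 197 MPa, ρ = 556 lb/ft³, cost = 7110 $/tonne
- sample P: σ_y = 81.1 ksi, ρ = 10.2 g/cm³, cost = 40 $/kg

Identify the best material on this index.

sample Z

After converting to SI:
  sample B: σ_y = 414.4 MPa, ρ = 3140 kg/m³, cost = 68.50 $/kg
  sample D: σ_y = 33.90 MPa, ρ = 2530 kg/m³, cost = 1.102 $/kg
  sample Z: σ_y = 139.0 MPa, ρ = 1760 kg/m³, cost = 3.968 $/kg
  sample U: σ_y = 50.20 MPa, ρ = 1160 kg/m³, cost = 12.30 $/kg
  sample S: σ_y = 197.0 MPa, ρ = 8906 kg/m³, cost = 7.110 $/kg
  sample P: σ_y = 559.2 MPa, ρ = 10200 kg/m³, cost = 40.00 $/kg
  sample Z: M = 19.9 kN·m per $
  sample D: M = 12.2 kN·m per $
  sample U: M = 3.52 kN·m per $
  sample S: M = 3.11 kN·m per $
  sample B: M = 1.93 kN·m per $
  sample P: M = 1.37 kN·m per $
Highest index: sample Z.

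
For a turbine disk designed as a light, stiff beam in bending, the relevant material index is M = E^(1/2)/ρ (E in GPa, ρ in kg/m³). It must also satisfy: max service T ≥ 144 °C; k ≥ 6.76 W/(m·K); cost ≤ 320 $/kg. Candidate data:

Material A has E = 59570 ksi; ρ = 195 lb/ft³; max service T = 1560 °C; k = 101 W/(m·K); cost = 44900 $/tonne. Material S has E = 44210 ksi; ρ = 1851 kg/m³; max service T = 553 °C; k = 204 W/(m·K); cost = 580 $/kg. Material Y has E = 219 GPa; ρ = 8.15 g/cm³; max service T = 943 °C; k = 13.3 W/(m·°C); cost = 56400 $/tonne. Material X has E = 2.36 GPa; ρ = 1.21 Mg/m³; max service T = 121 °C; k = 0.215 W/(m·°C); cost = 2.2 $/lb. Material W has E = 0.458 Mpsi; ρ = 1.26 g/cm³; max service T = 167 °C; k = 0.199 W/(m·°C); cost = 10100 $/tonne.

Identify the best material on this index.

Screen on constraints: max service T ≥ 144 °C; k ≥ 6.76 W/(m·K); cost ≤ 320 $/kg. Survivors: material A, material Y.
After converting to SI:
  material A: E = 410.7 GPa, ρ = 3124 kg/m³
  material Y: E = 219.0 GPa, ρ = 8150 kg/m³
  material A: M = 6.49×10⁻³
  material Y: M = 1.82×10⁻³
Highest index: material A.

material A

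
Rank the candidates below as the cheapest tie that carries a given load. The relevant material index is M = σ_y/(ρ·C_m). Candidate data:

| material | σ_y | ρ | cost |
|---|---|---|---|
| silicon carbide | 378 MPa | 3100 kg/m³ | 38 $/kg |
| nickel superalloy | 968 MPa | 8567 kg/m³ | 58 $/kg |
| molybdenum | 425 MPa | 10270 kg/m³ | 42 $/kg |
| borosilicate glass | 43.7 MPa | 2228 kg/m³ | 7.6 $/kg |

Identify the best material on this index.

silicon carbide

Computing M directly (units already consistent):
  silicon carbide: M = 3.21 kN·m per $
  borosilicate glass: M = 2.58 kN·m per $
  nickel superalloy: M = 1.95 kN·m per $
  molybdenum: M = 0.985 kN·m per $
Silicon carbide ranks first.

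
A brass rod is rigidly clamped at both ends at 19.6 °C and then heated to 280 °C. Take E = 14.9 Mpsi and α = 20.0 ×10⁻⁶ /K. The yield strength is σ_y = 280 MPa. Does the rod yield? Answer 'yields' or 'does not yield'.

E = 14.9 Mpsi = 102.7 GPa.
ΔT = 260.4 K. Constrained thermal stress σ = E·α·ΔT = 102.7×10³ MPa × 20.0×10⁻⁶ × 260.4 = 535 MPa (compressive).
Compare to σ_y = 280 MPa: σ ≥ σ_y, so it yields.

yields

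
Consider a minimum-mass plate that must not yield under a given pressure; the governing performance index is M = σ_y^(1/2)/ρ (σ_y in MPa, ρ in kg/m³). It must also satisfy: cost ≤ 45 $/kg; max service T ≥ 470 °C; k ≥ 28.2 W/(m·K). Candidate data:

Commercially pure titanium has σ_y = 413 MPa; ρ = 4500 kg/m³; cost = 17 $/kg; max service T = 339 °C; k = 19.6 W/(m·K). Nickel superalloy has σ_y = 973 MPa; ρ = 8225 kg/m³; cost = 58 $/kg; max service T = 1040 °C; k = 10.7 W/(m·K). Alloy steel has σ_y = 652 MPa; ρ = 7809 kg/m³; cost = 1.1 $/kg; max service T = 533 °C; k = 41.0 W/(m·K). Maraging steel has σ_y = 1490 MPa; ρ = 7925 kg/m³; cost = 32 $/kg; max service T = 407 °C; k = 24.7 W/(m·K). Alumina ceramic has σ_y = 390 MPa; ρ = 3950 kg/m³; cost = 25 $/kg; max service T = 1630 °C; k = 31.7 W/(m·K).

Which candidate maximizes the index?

alumina ceramic

Screen on constraints: cost ≤ 45 $/kg; max service T ≥ 470 °C; k ≥ 28.2 W/(m·K). Survivors: alloy steel, alumina ceramic.
Evaluate M for each candidate:
  alumina ceramic: M = 5.00×10⁻³
  alloy steel: M = 3.27×10⁻³
Alumina ceramic has the largest M.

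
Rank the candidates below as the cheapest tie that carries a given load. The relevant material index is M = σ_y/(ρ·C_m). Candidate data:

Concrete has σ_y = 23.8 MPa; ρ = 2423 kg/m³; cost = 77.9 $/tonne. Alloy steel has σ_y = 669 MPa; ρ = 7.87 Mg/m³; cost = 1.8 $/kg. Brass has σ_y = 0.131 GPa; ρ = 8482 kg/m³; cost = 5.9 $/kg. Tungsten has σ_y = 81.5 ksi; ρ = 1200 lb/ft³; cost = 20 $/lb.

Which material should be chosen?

After converting to SI:
  concrete: σ_y = 23.80 MPa, ρ = 2423 kg/m³, cost = 0.07790 $/kg
  alloy steel: σ_y = 669.0 MPa, ρ = 7870 kg/m³, cost = 1.800 $/kg
  brass: σ_y = 131.0 MPa, ρ = 8482 kg/m³, cost = 5.900 $/kg
  tungsten: σ_y = 561.9 MPa, ρ = 19220 kg/m³, cost = 44.09 $/kg
  concrete: M = 126 kN·m per $
  alloy steel: M = 47.2 kN·m per $
  brass: M = 2.62 kN·m per $
  tungsten: M = 0.663 kN·m per $
Highest index: concrete.

concrete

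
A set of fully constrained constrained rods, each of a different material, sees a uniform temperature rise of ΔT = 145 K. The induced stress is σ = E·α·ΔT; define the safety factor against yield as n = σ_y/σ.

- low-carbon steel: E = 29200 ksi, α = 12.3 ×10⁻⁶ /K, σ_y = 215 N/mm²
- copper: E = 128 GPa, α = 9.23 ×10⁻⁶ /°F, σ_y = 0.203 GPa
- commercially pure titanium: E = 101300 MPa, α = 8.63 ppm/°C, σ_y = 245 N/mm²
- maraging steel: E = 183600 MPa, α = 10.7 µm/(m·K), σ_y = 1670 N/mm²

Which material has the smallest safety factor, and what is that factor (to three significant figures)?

Converting E to GPa, α to ×10⁻⁶/K, σ_y to MPa, then σ and n for each:
  low-carbon steel: E = 201.3, α = 12.3, σ_y = 215.0 → σ = 359 MPa, n = 0.599
  copper: E = 128.0, α = 16.6, σ_y = 203.0 → σ = 308 MPa, n = 0.658
  commercially pure titanium: E = 101.3, α = 8.63, σ_y = 245.0 → σ = 127 MPa, n = 1.93
  maraging steel: E = 183.6, α = 10.7, σ_y = 1670 → σ = 285 MPa, n = 5.86
The minimum is low-carbon steel at n = 0.599.

low-carbon steel, n = 0.599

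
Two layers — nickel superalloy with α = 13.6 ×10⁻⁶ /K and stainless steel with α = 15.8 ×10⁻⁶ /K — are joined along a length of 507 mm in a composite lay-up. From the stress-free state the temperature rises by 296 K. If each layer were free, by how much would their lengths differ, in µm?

330 µm

Δα = |13.6 − 15.8|×10⁻⁶/K = 2.20×10⁻⁶/K.
ΔL_mismatch = Δα·L·ΔT = 2.20×10⁻⁶ × 507.0 mm × 296.0 K = 330 µm.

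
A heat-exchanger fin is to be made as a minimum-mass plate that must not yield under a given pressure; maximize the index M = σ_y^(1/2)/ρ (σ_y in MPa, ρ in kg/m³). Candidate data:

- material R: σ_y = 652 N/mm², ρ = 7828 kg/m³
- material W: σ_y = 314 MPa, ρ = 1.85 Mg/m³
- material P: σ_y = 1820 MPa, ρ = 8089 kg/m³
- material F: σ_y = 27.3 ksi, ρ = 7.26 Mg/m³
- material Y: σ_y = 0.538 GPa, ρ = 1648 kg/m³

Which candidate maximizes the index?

In SI units:
  material R: σ_y = 652.0 MPa, ρ = 7828 kg/m³
  material W: σ_y = 314.0 MPa, ρ = 1850 kg/m³
  material P: σ_y = 1820 MPa, ρ = 8089 kg/m³
  material F: σ_y = 188.2 MPa, ρ = 7260 kg/m³
  material Y: σ_y = 538.0 MPa, ρ = 1648 kg/m³
  material Y: M = 14.1×10⁻³
  material W: M = 9.58×10⁻³
  material P: M = 5.27×10⁻³
  material R: M = 3.26×10⁻³
  material F: M = 1.89×10⁻³
Highest index: material Y.

material Y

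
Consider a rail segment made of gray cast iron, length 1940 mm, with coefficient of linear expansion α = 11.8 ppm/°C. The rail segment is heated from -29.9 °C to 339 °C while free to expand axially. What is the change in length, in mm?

8.44 mm

ΔT = 339 − (-29.9) = 368.9 K.
ΔL = α·L₀·ΔT = 11.8×10⁻⁶ × 1940 mm × 368.9 K = 8.44 mm.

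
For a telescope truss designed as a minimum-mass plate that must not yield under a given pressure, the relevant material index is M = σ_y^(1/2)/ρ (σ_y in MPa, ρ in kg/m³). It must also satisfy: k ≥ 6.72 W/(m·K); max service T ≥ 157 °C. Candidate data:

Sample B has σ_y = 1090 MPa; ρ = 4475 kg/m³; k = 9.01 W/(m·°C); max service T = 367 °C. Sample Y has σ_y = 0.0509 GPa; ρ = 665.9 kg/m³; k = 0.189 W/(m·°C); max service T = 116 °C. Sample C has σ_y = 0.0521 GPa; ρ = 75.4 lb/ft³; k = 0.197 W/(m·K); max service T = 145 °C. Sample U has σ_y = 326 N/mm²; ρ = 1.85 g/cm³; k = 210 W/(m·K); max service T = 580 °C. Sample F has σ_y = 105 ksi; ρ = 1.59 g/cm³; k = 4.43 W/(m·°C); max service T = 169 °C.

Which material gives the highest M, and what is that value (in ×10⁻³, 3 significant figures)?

Screen on constraints: k ≥ 6.72 W/(m·K); max service T ≥ 157 °C. Survivors: sample B, sample U.
Normalizing units and computing the index:
  sample B: σ_y = 1090 MPa, ρ = 4475 kg/m³
  sample U: σ_y = 326.0 MPa, ρ = 1850 kg/m³
  sample U: M = 9.76×10⁻³
  sample B: M = 7.38×10⁻³
The maximum is for sample U.

sample U, M = 9.76×10⁻³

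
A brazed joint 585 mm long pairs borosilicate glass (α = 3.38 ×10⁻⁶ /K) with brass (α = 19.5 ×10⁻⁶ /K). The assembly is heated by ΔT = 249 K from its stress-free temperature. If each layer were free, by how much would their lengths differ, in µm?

2350 µm

Δα = |3.38 − 19.5|×10⁻⁶/K = 16.1×10⁻⁶/K.
ΔL_mismatch = Δα·L·ΔT = 16.1×10⁻⁶ × 585.0 mm × 249.0 K = 2350 µm.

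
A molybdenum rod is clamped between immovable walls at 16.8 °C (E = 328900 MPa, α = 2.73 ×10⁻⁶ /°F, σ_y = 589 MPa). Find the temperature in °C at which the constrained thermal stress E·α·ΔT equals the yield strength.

E = 328900 MPa = 328.9 GPa.
α = 2.73×10⁻⁶/°F × 9/5 = 4.91×10⁻⁶/K.
E·α·ΔT = 589.0 MPa ⇒ ΔT = 589.0 / (328.9×10³ × 4.91×10⁻⁶) = 364.4 K.
T = 16.8 + 364.4 = 381.2 °C.

381 °C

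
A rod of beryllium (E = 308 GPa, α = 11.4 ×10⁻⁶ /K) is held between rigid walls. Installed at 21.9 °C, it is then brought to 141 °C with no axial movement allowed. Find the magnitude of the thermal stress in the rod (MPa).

418 MPa

ΔT = 119.1 K. Constrained thermal stress σ = E·α·ΔT = 308.0×10³ MPa × 11.4×10⁻⁶ × 119.1 = 418 MPa (compressive).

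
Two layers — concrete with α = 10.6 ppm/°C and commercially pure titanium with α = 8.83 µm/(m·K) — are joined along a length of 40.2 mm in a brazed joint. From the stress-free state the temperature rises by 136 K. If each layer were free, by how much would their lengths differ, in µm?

9.68 µm

Δα = |10.6 − 8.83|×10⁻⁶/K = 1.77×10⁻⁶/K.
ΔL_mismatch = Δα·L·ΔT = 1.77×10⁻⁶ × 40.2 mm × 136.0 K = 9.68 µm.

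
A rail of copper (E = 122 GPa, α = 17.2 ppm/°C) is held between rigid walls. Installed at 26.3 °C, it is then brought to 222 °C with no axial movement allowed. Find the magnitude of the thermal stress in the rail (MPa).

ΔT = 195.7 K. Constrained thermal stress σ = E·α·ΔT = 122.0×10³ MPa × 17.2×10⁻⁶ × 195.7 = 411 MPa (compressive).

411 MPa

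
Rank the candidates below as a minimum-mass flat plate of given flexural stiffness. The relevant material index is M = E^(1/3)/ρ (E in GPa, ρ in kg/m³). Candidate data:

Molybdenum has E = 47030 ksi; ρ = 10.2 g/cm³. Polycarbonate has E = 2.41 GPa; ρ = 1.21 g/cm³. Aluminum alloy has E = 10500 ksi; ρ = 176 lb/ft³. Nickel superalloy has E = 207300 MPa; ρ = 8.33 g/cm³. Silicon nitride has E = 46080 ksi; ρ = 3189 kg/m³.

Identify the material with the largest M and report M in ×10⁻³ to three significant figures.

silicon nitride, M = 2.14×10⁻³

Convert each candidate to consistent units, then evaluate M:
  molybdenum: E = 324.3 GPa, ρ = 10200 kg/m³
  polycarbonate: E = 2.410 GPa, ρ = 1210 kg/m³
  aluminum alloy: E = 72.39 GPa, ρ = 2819 kg/m³
  nickel superalloy: E = 207.3 GPa, ρ = 8330 kg/m³
  silicon nitride: E = 317.7 GPa, ρ = 3189 kg/m³
  silicon nitride: M = 2.14×10⁻³
  aluminum alloy: M = 1.48×10⁻³
  polycarbonate: M = 1.11×10⁻³
  nickel superalloy: M = 0.710×10⁻³
  molybdenum: M = 0.674×10⁻³
Silicon nitride ranks first.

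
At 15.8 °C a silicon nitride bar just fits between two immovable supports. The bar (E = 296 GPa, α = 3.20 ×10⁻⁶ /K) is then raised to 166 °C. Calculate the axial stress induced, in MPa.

142 MPa

ΔT = 150.2 K. Constrained thermal stress σ = E·α·ΔT = 296.0×10³ MPa × 3.20×10⁻⁶ × 150.2 = 142 MPa (compressive).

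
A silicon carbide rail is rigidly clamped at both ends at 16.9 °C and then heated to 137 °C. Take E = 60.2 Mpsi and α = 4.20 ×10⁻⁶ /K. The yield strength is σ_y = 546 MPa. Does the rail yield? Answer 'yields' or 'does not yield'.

does not yield

E = 60.2 Mpsi = 415.1 GPa.
ΔT = 120.1 K. Constrained thermal stress σ = E·α·ΔT = 415.1×10³ MPa × 4.20×10⁻⁶ × 120.1 = 209 MPa (compressive).
Compare to σ_y = 546 MPa: σ < σ_y, so it does not yield.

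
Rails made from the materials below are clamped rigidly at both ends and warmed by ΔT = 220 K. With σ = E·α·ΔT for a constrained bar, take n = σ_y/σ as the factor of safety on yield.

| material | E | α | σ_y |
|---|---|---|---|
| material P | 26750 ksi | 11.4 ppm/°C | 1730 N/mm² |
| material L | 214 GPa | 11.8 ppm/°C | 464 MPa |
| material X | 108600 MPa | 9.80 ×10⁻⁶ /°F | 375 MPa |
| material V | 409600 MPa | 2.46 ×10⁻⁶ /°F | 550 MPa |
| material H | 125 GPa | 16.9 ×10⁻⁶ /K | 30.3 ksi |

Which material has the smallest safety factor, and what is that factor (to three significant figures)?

material H, n = 0.450

Converting E to GPa, α to ×10⁻⁶/K, σ_y to MPa, then σ and n for each:
  material P: E = 184.4, α = 11.4, σ_y = 1730 → σ = 463 MPa, n = 3.74
  material L: E = 214.0, α = 11.8, σ_y = 464.0 → σ = 556 MPa, n = 0.835
  material X: E = 108.6, α = 17.6, σ_y = 375.0 → σ = 421 MPa, n = 0.890
  material V: E = 409.6, α = 4.43, σ_y = 550.0 → σ = 399 MPa, n = 1.38
  material H: E = 125.0, α = 16.9, σ_y = 208.9 → σ = 465 MPa, n = 0.450
Material H has the lowest safety factor, n = 0.450.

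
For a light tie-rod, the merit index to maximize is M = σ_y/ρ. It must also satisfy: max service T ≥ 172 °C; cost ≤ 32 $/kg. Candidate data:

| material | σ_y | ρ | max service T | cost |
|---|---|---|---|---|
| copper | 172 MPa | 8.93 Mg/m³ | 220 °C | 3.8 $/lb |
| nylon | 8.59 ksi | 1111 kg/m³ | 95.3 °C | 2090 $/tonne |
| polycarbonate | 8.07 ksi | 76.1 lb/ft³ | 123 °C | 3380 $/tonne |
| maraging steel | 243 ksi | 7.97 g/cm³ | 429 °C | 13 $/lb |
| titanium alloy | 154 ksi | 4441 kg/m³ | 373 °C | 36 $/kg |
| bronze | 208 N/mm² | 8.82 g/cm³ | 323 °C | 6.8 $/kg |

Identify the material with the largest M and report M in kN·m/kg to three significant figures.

Screen on constraints: max service T ≥ 172 °C; cost ≤ 32 $/kg. Survivors: copper, maraging steel, bronze.
In SI units:
  copper: σ_y = 172.0 MPa, ρ = 8930 kg/m³
  maraging steel: σ_y = 1675 MPa, ρ = 7970 kg/m³
  bronze: σ_y = 208.0 MPa, ρ = 8820 kg/m³
  maraging steel: M = 210 kN·m/kg
  bronze: M = 23.6 kN·m/kg
  copper: M = 19.3 kN·m/kg
Maraging steel has the largest M.

maraging steel, M = 210 kN·m/kg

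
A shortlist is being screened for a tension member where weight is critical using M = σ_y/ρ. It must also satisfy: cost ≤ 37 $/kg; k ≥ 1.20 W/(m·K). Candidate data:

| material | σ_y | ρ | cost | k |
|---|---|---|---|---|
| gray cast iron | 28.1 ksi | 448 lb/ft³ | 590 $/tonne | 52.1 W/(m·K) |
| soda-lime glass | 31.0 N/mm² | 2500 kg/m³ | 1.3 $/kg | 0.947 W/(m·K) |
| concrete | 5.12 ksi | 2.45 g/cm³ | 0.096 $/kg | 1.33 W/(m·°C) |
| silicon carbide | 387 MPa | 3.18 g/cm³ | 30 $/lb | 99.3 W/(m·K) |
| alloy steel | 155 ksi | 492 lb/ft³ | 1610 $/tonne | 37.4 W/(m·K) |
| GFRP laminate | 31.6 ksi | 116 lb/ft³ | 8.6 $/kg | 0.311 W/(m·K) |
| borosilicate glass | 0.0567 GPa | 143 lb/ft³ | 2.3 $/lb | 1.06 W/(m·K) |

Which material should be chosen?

Screen on constraints: cost ≤ 37 $/kg; k ≥ 1.20 W/(m·K). Survivors: gray cast iron, concrete, alloy steel.
After converting to SI:
  gray cast iron: σ_y = 193.7 MPa, ρ = 7176 kg/m³
  concrete: σ_y = 35.30 MPa, ρ = 2450 kg/m³
  alloy steel: σ_y = 1069 MPa, ρ = 7881 kg/m³
  alloy steel: M = 136 kN·m/kg
  gray cast iron: M = 27.0 kN·m/kg
  concrete: M = 14.4 kN·m/kg
Alloy steel ranks first.

alloy steel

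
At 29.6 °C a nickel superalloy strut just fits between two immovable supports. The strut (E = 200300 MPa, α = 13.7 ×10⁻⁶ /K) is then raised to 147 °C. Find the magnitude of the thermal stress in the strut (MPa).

322 MPa

E = 200300 MPa = 200.3 GPa.
ΔT = 117.4 K. Constrained thermal stress σ = E·α·ΔT = 200.3×10³ MPa × 13.7×10⁻⁶ × 117.4 = 322 MPa (compressive).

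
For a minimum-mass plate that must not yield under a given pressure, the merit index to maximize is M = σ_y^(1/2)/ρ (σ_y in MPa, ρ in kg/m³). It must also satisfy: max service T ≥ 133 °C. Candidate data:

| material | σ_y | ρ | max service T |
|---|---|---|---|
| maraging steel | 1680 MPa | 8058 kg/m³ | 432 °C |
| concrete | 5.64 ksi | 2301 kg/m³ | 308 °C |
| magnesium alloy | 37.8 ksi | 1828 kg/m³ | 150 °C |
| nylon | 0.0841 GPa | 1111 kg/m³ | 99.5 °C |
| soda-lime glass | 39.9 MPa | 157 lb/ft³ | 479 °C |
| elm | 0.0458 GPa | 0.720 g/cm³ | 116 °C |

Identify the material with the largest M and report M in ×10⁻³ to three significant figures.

magnesium alloy, M = 8.83×10⁻³

Screen on constraints: max service T ≥ 133 °C. Survivors: maraging steel, concrete, magnesium alloy, soda-lime glass.
Convert each candidate to consistent units, then evaluate M:
  maraging steel: σ_y = 1680 MPa, ρ = 8058 kg/m³
  concrete: σ_y = 38.89 MPa, ρ = 2301 kg/m³
  magnesium alloy: σ_y = 260.6 MPa, ρ = 1828 kg/m³
  soda-lime glass: σ_y = 39.90 MPa, ρ = 2515 kg/m³
  magnesium alloy: M = 8.83×10⁻³
  maraging steel: M = 5.09×10⁻³
  concrete: M = 2.71×10⁻³
  soda-lime glass: M = 2.51×10⁻³
Highest index: magnesium alloy.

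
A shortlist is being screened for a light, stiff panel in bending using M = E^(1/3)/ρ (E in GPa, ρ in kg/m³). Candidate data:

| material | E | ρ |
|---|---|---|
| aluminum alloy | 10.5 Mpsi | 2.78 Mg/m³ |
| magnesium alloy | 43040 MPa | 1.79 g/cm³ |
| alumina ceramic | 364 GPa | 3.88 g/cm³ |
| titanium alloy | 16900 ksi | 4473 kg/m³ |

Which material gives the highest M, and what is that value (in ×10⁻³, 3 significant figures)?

Normalizing units and computing the index:
  aluminum alloy: E = 72.39 GPa, ρ = 2780 kg/m³
  magnesium alloy: E = 43.04 GPa, ρ = 1790 kg/m³
  alumina ceramic: E = 364.0 GPa, ρ = 3880 kg/m³
  titanium alloy: E = 116.5 GPa, ρ = 4473 kg/m³
  magnesium alloy: M = 1.96×10⁻³
  alumina ceramic: M = 1.84×10⁻³
  aluminum alloy: M = 1.50×10⁻³
  titanium alloy: M = 1.09×10⁻³
Magnesium alloy ranks first.

magnesium alloy, M = 1.96×10⁻³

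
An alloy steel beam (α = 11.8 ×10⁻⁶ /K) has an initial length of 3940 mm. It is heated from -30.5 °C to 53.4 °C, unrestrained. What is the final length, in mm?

3943.9 mm

ΔT = 53.4 − (-30.5) = 83.90 K.
ΔL = α·L₀·ΔT = 11.8×10⁻⁶ × 3940 mm × 83.90 K = 3.90 mm.
L = L₀ + ΔL = 3940 + 3.90 = 3943.9 mm.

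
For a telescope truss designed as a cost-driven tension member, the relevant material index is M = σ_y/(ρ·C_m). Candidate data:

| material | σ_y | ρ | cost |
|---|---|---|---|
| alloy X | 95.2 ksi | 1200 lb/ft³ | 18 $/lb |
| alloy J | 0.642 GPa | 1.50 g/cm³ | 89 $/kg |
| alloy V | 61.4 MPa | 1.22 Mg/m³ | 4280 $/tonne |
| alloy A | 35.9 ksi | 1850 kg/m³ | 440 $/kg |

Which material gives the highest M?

Normalizing units and computing the index:
  alloy X: σ_y = 656.4 MPa, ρ = 19220 kg/m³, cost = 39.68 $/kg
  alloy J: σ_y = 642.0 MPa, ρ = 1500 kg/m³, cost = 89.00 $/kg
  alloy V: σ_y = 61.40 MPa, ρ = 1220 kg/m³, cost = 4.280 $/kg
  alloy A: σ_y = 247.5 MPa, ρ = 1850 kg/m³, cost = 440.0 $/kg
  alloy V: M = 11.8 kN·m per $
  alloy J: M = 4.81 kN·m per $
  alloy X: M = 0.861 kN·m per $
  alloy A: M = 0.304 kN·m per $
The maximum is for alloy V.

alloy V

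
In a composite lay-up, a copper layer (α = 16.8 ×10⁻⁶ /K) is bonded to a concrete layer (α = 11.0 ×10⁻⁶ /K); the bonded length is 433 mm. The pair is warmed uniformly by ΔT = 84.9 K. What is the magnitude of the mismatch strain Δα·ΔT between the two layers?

4.92×10⁻⁴

Δα = |16.8 − 11.0|×10⁻⁶/K = 5.80×10⁻⁶/K.
Mismatch strain = Δα·ΔT = 5.80×10⁻⁶ × 84.9 = 4.92×10⁻⁴.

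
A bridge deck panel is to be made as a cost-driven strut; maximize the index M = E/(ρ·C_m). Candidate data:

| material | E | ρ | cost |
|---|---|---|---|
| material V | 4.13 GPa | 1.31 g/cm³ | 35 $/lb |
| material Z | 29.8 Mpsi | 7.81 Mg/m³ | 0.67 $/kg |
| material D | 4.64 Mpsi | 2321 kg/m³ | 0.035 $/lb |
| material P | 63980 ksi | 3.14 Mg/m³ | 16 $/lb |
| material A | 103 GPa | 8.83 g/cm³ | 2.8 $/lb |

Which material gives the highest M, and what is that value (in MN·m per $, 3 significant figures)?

material D, M = 179 MN·m per $

In SI units:
  material V: E = 4.130 GPa, ρ = 1310 kg/m³, cost = 77.16 $/kg
  material Z: E = 205.5 GPa, ρ = 7810 kg/m³, cost = 0.6700 $/kg
  material D: E = 31.99 GPa, ρ = 2321 kg/m³, cost = 0.07716 $/kg
  material P: E = 441.1 GPa, ρ = 3140 kg/m³, cost = 35.27 $/kg
  material A: E = 103.0 GPa, ρ = 8830 kg/m³, cost = 6.173 $/kg
  material D: M = 179 MN·m per $
  material Z: M = 39.3 MN·m per $
  material P: M = 3.98 MN·m per $
  material A: M = 1.89 MN·m per $
  material V: M = 0.0409 MN·m per $
Material D ranks first.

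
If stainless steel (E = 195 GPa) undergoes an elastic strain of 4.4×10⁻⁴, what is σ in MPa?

σ = E·ε = 195000 MPa × 4.4×10⁻⁴ = 85.8 MPa.

85.8 MPa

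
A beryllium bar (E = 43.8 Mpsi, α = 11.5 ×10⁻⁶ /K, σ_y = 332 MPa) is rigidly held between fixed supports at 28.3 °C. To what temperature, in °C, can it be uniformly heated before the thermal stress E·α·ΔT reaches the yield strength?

124 °C

E = 43.8 Mpsi = 302.0 GPa.
E·α·ΔT = 332.0 MPa ⇒ ΔT = 332.0 / (302.0×10³ × 11.5×10⁻⁶) = 95.60 K.
T = 28.3 + 95.60 = 123.9 °C.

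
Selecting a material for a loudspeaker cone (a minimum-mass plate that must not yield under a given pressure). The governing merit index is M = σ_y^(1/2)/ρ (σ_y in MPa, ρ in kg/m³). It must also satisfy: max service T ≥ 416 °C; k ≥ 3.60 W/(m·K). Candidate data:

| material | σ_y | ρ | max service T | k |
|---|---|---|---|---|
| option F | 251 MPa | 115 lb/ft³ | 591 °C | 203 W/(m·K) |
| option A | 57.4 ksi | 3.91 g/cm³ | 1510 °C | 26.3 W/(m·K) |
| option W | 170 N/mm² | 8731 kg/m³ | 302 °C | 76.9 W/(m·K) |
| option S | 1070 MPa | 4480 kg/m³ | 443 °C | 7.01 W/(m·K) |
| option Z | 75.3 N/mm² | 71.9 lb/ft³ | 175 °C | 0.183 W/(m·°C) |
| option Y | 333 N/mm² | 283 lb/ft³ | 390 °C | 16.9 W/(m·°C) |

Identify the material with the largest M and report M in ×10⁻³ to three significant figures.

Screen on constraints: max service T ≥ 416 °C; k ≥ 3.60 W/(m·K). Survivors: option F, option A, option S.
Normalizing units and computing the index:
  option F: σ_y = 251.0 MPa, ρ = 1842 kg/m³
  option A: σ_y = 395.8 MPa, ρ = 3910 kg/m³
  option S: σ_y = 1070 MPa, ρ = 4480 kg/m³
  option F: M = 8.60×10⁻³
  option S: M = 7.30×10⁻³
  option A: M = 5.09×10⁻³
The maximum is for option F.

option F, M = 8.60×10⁻³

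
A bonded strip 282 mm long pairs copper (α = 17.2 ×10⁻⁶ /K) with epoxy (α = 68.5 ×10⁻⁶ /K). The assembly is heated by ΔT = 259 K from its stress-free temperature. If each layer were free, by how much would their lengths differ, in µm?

Δα = |17.2 − 68.5|×10⁻⁶/K = 51.3×10⁻⁶/K.
ΔL_mismatch = Δα·L·ΔT = 51.3×10⁻⁶ × 282.0 mm × 259.0 K = 3750 µm.

3750 µm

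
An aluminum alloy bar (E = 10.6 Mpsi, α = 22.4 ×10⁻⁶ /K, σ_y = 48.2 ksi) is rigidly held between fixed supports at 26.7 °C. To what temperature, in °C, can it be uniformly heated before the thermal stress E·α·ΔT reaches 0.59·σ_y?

E = 10.6 Mpsi = 73.08 GPa.
σ_y = 48.2 ksi = 332.3 MPa.
E·α·ΔT = 196.1 MPa ⇒ ΔT = 196.1 / (73.08×10³ × 22.4×10⁻⁶) = 119.8 K.
T = 26.7 + 119.8 = 146.5 °C.

146 °C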